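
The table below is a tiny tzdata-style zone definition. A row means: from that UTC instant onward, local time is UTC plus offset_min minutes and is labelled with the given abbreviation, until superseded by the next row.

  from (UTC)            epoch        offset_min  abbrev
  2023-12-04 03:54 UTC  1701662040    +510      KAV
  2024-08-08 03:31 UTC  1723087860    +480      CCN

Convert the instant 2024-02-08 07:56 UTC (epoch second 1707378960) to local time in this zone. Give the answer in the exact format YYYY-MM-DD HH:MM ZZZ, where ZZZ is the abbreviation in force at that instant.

2024-02-08 16:26 KAV

Query: 2024-02-08 07:56 UTC
Rule 1/2 (KAV, +08:30): 2023-12-04 03:54 UTC ≤ query < 2024-08-08 03:31 UTC
7·60 + 56 + 510 = 986 min
986 = 0·1440 + 986; 986 = 16·60 + 26 → 16:26, same day
→ 2024-02-08 16:26 KAV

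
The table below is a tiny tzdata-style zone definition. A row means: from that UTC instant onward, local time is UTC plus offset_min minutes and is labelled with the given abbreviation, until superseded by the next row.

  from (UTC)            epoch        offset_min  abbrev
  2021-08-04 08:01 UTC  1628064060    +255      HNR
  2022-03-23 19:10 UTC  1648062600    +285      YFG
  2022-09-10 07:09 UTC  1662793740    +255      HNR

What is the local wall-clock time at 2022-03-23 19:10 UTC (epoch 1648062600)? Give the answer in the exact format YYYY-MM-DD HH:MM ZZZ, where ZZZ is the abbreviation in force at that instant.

2022-03-23 23:55 YFG

Query: 2022-03-23 19:10 UTC
Rule 2/3 (YFG, +04:45): 2022-03-23 19:10 UTC ≤ query < 2022-09-10 07:09 UTC
19·60 + 10 + 285 = 1435 min
1435 = 0·1440 + 1435; 1435 = 23·60 + 55 → 23:55, same day
→ 2022-03-23 23:55 YFG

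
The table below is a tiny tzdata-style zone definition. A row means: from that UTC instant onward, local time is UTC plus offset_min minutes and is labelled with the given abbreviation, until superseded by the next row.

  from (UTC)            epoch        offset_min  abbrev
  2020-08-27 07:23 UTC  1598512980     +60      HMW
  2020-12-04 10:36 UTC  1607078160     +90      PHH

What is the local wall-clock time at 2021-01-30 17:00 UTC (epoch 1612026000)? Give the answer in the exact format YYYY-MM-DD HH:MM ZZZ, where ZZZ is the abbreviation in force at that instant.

Query: 2021-01-30 17:00 UTC
Rule 2/2 (PHH, +01:30): 2020-12-04 10:36 UTC ≤ query < +∞
17·60 + 0 + 90 = 1110 min
1110 = 0·1440 + 1110; 1110 = 18·60 + 30 → 18:30, same day
→ 2021-01-30 18:30 PHH

2021-01-30 18:30 PHH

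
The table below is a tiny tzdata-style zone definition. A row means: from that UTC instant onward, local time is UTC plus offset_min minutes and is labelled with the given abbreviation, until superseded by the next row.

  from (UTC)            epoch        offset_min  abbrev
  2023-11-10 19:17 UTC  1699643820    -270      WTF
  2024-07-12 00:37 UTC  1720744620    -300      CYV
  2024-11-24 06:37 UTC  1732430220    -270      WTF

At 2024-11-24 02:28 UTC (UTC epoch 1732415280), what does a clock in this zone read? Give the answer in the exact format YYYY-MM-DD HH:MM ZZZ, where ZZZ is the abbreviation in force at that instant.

2024-11-23 21:28 CYV

Query: 2024-11-24 02:28 UTC
Rule 2/3 (CYV, -05:00): 2024-07-12 00:37 UTC ≤ query < 2024-11-24 06:37 UTC
2·60 + 28 - 300 = -152 min
-152 = -1·1440 + 1288; 1288 = 21·60 + 28 → 21:28, 2024-11-24 - 1 day = 2024-11-23
→ 2024-11-23 21:28 CYV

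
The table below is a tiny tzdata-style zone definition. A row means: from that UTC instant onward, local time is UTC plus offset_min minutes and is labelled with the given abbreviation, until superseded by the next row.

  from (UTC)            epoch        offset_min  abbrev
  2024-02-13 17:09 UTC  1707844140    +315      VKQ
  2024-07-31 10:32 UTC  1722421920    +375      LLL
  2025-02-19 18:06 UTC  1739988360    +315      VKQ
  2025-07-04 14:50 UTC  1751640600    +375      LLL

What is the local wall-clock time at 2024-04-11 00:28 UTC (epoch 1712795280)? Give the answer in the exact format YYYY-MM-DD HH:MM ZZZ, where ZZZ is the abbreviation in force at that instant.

Query: 2024-04-11 00:28 UTC
Rule 1/4 (VKQ, +05:15): 2024-02-13 17:09 UTC ≤ query < 2024-07-31 10:32 UTC
0·60 + 28 + 315 = 343 min
343 = 0·1440 + 343; 343 = 5·60 + 43 → 05:43, same day
→ 2024-04-11 05:43 VKQ

2024-04-11 05:43 VKQ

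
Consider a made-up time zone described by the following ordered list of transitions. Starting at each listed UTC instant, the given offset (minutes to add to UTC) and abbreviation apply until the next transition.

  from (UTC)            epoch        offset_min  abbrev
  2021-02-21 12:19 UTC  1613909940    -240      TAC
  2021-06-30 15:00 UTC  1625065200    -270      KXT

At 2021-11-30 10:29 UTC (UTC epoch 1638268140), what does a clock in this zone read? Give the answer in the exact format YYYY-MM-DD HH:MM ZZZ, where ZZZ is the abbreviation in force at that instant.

Query: 2021-11-30 10:29 UTC
Rule 2/2 (KXT, -04:30): 2021-06-30 15:00 UTC ≤ query < +∞
10·60 + 29 - 270 = 359 min
359 = 0·1440 + 359; 359 = 5·60 + 59 → 05:59, same day
→ 2021-11-30 05:59 KXT

2021-11-30 05:59 KXT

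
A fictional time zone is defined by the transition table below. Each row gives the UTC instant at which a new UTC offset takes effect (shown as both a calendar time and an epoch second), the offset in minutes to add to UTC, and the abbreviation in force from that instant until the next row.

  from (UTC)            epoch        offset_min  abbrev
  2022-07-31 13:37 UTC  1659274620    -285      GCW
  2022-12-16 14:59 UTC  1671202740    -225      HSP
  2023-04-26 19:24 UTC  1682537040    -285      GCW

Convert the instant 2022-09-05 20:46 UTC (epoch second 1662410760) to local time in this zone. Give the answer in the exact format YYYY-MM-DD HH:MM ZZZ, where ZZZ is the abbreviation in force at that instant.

Query: 2022-09-05 20:46 UTC
Rule 1/3 (GCW, -04:45): 2022-07-31 13:37 UTC ≤ query < 2022-12-16 14:59 UTC
20·60 + 46 - 285 = 961 min
961 = 0·1440 + 961; 961 = 16·60 + 1 → 16:01, same day
→ 2022-09-05 16:01 GCW

2022-09-05 16:01 GCW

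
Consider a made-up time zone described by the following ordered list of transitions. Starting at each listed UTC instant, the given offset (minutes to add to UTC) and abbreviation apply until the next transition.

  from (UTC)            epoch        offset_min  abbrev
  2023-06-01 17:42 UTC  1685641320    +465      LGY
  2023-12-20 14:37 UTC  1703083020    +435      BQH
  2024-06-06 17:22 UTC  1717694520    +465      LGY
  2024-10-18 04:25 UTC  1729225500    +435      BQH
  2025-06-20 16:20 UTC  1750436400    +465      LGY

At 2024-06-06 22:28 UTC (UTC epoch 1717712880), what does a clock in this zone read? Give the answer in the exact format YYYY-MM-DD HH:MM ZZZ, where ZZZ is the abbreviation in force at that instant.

2024-06-07 06:13 LGY

Query: 2024-06-06 22:28 UTC
Rule 3/5 (LGY, +07:45): 2024-06-06 17:22 UTC ≤ query < 2024-10-18 04:25 UTC
22·60 + 28 + 465 = 1813 min
1813 = 1·1440 + 373; 373 = 6·60 + 13 → 06:13, 2024-06-06 + 1 day = 2024-06-07
→ 2024-06-07 06:13 LGY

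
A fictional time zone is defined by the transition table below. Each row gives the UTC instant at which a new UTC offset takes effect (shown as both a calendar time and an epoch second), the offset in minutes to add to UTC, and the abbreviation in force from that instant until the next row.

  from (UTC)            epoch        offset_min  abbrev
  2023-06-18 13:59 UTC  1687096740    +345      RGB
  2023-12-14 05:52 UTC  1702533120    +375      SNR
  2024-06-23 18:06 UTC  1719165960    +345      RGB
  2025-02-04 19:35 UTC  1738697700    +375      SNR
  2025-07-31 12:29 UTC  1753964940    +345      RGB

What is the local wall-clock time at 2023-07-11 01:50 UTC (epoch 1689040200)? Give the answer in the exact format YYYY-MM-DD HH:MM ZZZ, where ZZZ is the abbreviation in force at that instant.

Query: 2023-07-11 01:50 UTC
Rule 1/5 (RGB, +05:45): 2023-06-18 13:59 UTC ≤ query < 2023-12-14 05:52 UTC
1·60 + 50 + 345 = 455 min
455 = 0·1440 + 455; 455 = 7·60 + 35 → 07:35, same day
→ 2023-07-11 07:35 RGB

2023-07-11 07:35 RGB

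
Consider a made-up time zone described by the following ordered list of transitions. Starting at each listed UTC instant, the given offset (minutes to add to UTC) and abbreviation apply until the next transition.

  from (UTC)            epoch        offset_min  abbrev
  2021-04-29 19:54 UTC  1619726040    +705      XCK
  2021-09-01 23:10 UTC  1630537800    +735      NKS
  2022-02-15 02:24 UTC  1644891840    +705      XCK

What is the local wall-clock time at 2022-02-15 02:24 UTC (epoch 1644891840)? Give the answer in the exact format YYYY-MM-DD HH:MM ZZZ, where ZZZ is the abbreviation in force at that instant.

Query: 2022-02-15 02:24 UTC
Rule 3/3 (XCK, +11:45): 2022-02-15 02:24 UTC ≤ query < +∞
2·60 + 24 + 705 = 849 min
849 = 0·1440 + 849; 849 = 14·60 + 9 → 14:09, same day
→ 2022-02-15 14:09 XCK

2022-02-15 14:09 XCK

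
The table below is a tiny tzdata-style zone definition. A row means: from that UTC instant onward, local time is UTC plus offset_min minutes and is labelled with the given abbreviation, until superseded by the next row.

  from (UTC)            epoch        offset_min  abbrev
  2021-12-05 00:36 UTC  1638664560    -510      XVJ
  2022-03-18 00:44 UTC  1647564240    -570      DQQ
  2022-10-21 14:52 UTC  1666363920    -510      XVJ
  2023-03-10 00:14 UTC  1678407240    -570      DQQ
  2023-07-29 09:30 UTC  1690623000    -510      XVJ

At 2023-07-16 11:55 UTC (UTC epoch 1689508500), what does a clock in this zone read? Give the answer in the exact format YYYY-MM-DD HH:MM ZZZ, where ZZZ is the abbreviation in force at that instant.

Query: 2023-07-16 11:55 UTC
Rule 4/5 (DQQ, -09:30): 2023-03-10 00:14 UTC ≤ query < 2023-07-29 09:30 UTC
11·60 + 55 - 570 = 145 min
145 = 0·1440 + 145; 145 = 2·60 + 25 → 02:25, same day
→ 2023-07-16 02:25 DQQ

2023-07-16 02:25 DQQ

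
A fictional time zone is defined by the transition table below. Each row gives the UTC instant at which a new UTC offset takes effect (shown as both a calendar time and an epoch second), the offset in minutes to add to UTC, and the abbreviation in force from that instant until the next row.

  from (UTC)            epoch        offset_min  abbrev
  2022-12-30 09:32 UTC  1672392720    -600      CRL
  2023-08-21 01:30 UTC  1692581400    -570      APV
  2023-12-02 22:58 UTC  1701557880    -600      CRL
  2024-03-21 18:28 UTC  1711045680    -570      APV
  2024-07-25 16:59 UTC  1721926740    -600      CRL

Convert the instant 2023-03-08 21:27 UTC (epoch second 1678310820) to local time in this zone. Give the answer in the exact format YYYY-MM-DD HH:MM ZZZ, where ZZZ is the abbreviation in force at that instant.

2023-03-08 11:27 CRL

Query: 2023-03-08 21:27 UTC
Rule 1/5 (CRL, -10:00): 2022-12-30 09:32 UTC ≤ query < 2023-08-21 01:30 UTC
21·60 + 27 - 600 = 687 min
687 = 0·1440 + 687; 687 = 11·60 + 27 → 11:27, same day
→ 2023-03-08 11:27 CRL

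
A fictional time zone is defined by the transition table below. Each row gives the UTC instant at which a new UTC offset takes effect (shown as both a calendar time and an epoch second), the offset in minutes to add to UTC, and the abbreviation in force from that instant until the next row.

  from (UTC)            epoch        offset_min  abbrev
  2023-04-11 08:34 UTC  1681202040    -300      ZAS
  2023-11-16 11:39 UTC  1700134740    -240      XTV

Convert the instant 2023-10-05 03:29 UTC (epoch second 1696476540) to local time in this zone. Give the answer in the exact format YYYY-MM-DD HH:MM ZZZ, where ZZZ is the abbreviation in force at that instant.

2023-10-04 22:29 ZAS

Query: 2023-10-05 03:29 UTC
Rule 1/2 (ZAS, -05:00): 2023-04-11 08:34 UTC ≤ query < 2023-11-16 11:39 UTC
3·60 + 29 - 300 = -91 min
-91 = -1·1440 + 1349; 1349 = 22·60 + 29 → 22:29, 2023-10-05 - 1 day = 2023-10-04
→ 2023-10-04 22:29 ZAS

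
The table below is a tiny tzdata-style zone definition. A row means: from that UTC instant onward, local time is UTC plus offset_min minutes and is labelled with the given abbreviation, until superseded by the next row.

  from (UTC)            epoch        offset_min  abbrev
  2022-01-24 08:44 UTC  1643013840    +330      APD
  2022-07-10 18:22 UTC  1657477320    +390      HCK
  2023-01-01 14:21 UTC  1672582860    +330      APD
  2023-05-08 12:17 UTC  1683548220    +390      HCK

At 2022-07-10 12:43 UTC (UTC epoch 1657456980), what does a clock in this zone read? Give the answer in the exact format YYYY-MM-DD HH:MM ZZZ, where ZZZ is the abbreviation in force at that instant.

2022-07-10 18:13 APD

Query: 2022-07-10 12:43 UTC
Rule 1/4 (APD, +05:30): 2022-01-24 08:44 UTC ≤ query < 2022-07-10 18:22 UTC
12·60 + 43 + 330 = 1093 min
1093 = 0·1440 + 1093; 1093 = 18·60 + 13 → 18:13, same day
→ 2022-07-10 18:13 APD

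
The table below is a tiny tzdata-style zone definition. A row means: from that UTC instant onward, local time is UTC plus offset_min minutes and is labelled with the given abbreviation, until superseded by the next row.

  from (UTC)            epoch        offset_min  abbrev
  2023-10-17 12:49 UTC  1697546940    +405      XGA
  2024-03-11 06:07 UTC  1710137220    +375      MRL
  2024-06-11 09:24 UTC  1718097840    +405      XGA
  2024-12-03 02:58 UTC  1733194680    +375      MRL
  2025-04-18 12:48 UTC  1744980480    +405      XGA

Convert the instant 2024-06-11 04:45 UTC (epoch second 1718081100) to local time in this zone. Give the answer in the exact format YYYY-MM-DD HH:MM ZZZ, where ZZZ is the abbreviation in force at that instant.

2024-06-11 11:00 MRL

Query: 2024-06-11 04:45 UTC
Rule 2/5 (MRL, +06:15): 2024-03-11 06:07 UTC ≤ query < 2024-06-11 09:24 UTC
4·60 + 45 + 375 = 660 min
660 = 0·1440 + 660; 660 = 11·60 + 0 → 11:00, same day
→ 2024-06-11 11:00 MRL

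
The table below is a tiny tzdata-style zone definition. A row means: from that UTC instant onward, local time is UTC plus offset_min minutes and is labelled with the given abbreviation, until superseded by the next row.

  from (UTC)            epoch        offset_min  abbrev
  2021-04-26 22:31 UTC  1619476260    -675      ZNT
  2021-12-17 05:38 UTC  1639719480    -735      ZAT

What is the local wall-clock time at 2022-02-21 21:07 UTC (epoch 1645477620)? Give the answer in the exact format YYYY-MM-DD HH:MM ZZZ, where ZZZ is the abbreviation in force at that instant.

2022-02-21 08:52 ZAT

Query: 2022-02-21 21:07 UTC
Rule 2/2 (ZAT, -12:15): 2021-12-17 05:38 UTC ≤ query < +∞
21·60 + 7 - 735 = 532 min
532 = 0·1440 + 532; 532 = 8·60 + 52 → 08:52, same day
→ 2022-02-21 08:52 ZAT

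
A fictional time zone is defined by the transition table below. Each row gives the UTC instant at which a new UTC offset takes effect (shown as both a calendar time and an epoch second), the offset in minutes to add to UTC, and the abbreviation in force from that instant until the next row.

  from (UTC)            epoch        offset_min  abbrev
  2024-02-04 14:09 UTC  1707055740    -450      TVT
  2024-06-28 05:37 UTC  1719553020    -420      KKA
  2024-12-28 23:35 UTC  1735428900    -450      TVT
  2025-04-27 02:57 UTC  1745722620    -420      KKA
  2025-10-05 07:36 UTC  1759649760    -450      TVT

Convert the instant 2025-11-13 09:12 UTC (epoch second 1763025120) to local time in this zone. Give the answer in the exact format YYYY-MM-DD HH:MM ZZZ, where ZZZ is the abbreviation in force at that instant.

Query: 2025-11-13 09:12 UTC
Rule 5/5 (TVT, -07:30): 2025-10-05 07:36 UTC ≤ query < +∞
9·60 + 12 - 450 = 102 min
102 = 0·1440 + 102; 102 = 1·60 + 42 → 01:42, same day
→ 2025-11-13 01:42 TVT

2025-11-13 01:42 TVT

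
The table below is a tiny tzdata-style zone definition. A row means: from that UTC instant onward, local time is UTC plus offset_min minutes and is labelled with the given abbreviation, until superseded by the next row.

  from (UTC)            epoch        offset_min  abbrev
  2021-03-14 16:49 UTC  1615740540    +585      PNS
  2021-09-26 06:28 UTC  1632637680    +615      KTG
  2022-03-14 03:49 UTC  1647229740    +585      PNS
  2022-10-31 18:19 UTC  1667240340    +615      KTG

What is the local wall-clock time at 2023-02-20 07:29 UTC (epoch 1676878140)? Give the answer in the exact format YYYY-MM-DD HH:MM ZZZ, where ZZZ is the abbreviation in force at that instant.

2023-02-20 17:44 KTG

Query: 2023-02-20 07:29 UTC
Rule 4/4 (KTG, +10:15): 2022-10-31 18:19 UTC ≤ query < +∞
7·60 + 29 + 615 = 1064 min
1064 = 0·1440 + 1064; 1064 = 17·60 + 44 → 17:44, same day
→ 2023-02-20 17:44 KTG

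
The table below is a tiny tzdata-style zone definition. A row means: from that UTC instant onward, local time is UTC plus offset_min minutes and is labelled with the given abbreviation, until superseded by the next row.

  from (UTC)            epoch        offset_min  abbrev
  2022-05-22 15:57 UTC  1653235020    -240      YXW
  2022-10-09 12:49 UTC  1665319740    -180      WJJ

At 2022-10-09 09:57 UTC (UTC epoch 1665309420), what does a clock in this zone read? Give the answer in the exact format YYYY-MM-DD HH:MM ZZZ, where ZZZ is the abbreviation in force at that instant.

Query: 2022-10-09 09:57 UTC
Rule 1/2 (YXW, -04:00): 2022-05-22 15:57 UTC ≤ query < 2022-10-09 12:49 UTC
9·60 + 57 - 240 = 357 min
357 = 0·1440 + 357; 357 = 5·60 + 57 → 05:57, same day
→ 2022-10-09 05:57 YXW

2022-10-09 05:57 YXW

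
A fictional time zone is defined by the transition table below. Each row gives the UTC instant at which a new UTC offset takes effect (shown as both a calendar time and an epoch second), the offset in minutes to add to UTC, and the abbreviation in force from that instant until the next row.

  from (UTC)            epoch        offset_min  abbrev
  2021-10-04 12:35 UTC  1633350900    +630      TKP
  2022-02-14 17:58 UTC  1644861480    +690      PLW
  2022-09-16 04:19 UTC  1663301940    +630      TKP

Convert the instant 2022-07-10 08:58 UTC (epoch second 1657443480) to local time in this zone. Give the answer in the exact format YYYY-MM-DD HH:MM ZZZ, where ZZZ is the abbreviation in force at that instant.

2022-07-10 20:28 PLW

Query: 2022-07-10 08:58 UTC
Rule 2/3 (PLW, +11:30): 2022-02-14 17:58 UTC ≤ query < 2022-09-16 04:19 UTC
8·60 + 58 + 690 = 1228 min
1228 = 0·1440 + 1228; 1228 = 20·60 + 28 → 20:28, same day
→ 2022-07-10 20:28 PLW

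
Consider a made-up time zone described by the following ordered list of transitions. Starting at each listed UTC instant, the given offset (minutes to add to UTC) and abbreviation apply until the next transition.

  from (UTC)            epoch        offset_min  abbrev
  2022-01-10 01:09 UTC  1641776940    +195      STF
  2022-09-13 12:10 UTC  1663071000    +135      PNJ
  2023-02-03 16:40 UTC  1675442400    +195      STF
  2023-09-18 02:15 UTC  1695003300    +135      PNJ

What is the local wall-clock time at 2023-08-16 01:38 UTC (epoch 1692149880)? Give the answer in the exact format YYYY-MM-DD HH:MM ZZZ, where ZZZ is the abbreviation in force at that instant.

2023-08-16 04:53 STF

Query: 2023-08-16 01:38 UTC
Rule 3/4 (STF, +03:15): 2023-02-03 16:40 UTC ≤ query < 2023-09-18 02:15 UTC
1·60 + 38 + 195 = 293 min
293 = 0·1440 + 293; 293 = 4·60 + 53 → 04:53, same day
→ 2023-08-16 04:53 STF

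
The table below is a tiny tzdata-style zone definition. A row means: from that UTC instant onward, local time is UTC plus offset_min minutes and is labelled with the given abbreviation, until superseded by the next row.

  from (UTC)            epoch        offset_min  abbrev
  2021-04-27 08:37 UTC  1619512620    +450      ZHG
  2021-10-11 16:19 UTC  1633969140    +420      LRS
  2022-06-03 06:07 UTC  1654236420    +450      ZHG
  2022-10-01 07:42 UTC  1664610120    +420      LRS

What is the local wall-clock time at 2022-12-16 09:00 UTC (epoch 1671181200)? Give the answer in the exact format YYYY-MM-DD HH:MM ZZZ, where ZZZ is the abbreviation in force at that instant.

Query: 2022-12-16 09:00 UTC
Rule 4/4 (LRS, +07:00): 2022-10-01 07:42 UTC ≤ query < +∞
9·60 + 0 + 420 = 960 min
960 = 0·1440 + 960; 960 = 16·60 + 0 → 16:00, same day
→ 2022-12-16 16:00 LRS

2022-12-16 16:00 LRS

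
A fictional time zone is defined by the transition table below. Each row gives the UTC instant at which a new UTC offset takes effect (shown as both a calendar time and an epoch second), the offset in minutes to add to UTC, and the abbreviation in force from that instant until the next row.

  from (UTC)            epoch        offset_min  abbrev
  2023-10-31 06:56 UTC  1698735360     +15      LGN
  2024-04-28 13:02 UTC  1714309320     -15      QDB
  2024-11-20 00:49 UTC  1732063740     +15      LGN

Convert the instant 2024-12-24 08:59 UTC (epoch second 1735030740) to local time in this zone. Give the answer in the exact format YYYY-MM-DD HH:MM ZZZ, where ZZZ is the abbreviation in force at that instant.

Query: 2024-12-24 08:59 UTC
Rule 3/3 (LGN, +00:15): 2024-11-20 00:49 UTC ≤ query < +∞
8·60 + 59 + 15 = 554 min
554 = 0·1440 + 554; 554 = 9·60 + 14 → 09:14, same day
→ 2024-12-24 09:14 LGN

2024-12-24 09:14 LGN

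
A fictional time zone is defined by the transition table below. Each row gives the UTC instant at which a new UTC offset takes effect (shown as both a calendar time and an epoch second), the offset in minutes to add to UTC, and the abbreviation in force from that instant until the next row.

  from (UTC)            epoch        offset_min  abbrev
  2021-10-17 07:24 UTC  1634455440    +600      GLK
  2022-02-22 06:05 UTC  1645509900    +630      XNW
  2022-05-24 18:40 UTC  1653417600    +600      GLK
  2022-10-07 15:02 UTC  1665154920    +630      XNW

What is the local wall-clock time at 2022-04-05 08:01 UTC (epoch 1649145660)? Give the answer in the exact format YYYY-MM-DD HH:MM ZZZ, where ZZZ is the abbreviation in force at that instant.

Query: 2022-04-05 08:01 UTC
Rule 2/4 (XNW, +10:30): 2022-02-22 06:05 UTC ≤ query < 2022-05-24 18:40 UTC
8·60 + 1 + 630 = 1111 min
1111 = 0·1440 + 1111; 1111 = 18·60 + 31 → 18:31, same day
→ 2022-04-05 18:31 XNW

2022-04-05 18:31 XNW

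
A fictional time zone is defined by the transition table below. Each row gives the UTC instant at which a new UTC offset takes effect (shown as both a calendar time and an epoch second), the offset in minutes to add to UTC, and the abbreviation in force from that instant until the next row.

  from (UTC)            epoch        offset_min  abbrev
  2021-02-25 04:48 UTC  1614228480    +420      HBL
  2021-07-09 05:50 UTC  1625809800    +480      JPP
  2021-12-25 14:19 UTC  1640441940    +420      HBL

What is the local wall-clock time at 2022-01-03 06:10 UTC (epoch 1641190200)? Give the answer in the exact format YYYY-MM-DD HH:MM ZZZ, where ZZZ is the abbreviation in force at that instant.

Query: 2022-01-03 06:10 UTC
Rule 3/3 (HBL, +07:00): 2021-12-25 14:19 UTC ≤ query < +∞
6·60 + 10 + 420 = 790 min
790 = 0·1440 + 790; 790 = 13·60 + 10 → 13:10, same day
→ 2022-01-03 13:10 HBL

2022-01-03 13:10 HBL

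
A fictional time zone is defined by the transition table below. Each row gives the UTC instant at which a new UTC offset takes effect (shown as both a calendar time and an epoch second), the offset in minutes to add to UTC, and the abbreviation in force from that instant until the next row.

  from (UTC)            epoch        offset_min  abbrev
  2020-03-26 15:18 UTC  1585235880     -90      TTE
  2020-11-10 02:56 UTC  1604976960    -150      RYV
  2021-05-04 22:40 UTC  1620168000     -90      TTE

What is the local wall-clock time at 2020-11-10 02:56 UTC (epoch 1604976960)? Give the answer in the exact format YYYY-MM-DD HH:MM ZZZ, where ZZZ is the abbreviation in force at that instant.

2020-11-10 00:26 RYV

Query: 2020-11-10 02:56 UTC
Rule 2/3 (RYV, -02:30): 2020-11-10 02:56 UTC ≤ query < 2021-05-04 22:40 UTC
2·60 + 56 - 150 = 26 min
26 = 0·1440 + 26; 26 = 0·60 + 26 → 00:26, same day
→ 2020-11-10 00:26 RYV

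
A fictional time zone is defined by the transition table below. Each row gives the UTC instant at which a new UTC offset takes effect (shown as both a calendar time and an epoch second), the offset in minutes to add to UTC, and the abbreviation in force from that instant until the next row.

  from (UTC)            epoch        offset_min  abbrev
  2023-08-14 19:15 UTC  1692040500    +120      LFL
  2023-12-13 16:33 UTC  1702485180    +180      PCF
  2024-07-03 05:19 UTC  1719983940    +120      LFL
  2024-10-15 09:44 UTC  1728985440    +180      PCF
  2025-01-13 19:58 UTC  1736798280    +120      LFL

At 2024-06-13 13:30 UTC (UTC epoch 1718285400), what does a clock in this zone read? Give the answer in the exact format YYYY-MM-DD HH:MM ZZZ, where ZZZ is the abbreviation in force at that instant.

2024-06-13 16:30 PCF

Query: 2024-06-13 13:30 UTC
Rule 2/5 (PCF, +03:00): 2023-12-13 16:33 UTC ≤ query < 2024-07-03 05:19 UTC
13·60 + 30 + 180 = 990 min
990 = 0·1440 + 990; 990 = 16·60 + 30 → 16:30, same day
→ 2024-06-13 16:30 PCF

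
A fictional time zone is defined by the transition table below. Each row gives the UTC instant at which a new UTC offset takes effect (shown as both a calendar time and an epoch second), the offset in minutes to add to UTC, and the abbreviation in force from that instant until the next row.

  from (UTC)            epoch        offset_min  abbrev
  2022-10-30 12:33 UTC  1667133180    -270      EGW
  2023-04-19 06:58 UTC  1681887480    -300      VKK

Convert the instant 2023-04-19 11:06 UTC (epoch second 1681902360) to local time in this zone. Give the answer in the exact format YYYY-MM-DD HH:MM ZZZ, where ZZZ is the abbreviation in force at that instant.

Query: 2023-04-19 11:06 UTC
Rule 2/2 (VKK, -05:00): 2023-04-19 06:58 UTC ≤ query < +∞
11·60 + 6 - 300 = 366 min
366 = 0·1440 + 366; 366 = 6·60 + 6 → 06:06, same day
→ 2023-04-19 06:06 VKK

2023-04-19 06:06 VKK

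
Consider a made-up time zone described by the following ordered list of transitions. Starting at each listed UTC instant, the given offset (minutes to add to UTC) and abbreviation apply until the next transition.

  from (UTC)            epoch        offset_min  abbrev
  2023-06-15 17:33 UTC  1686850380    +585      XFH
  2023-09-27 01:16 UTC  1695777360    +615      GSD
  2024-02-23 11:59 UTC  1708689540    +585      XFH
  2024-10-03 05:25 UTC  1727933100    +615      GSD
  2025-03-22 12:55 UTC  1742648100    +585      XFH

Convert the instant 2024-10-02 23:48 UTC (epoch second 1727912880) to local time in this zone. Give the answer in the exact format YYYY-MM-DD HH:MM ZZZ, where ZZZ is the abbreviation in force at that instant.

Query: 2024-10-02 23:48 UTC
Rule 3/5 (XFH, +09:45): 2024-02-23 11:59 UTC ≤ query < 2024-10-03 05:25 UTC
23·60 + 48 + 585 = 2013 min
2013 = 1·1440 + 573; 573 = 9·60 + 33 → 09:33, 2024-10-02 + 1 day = 2024-10-03
→ 2024-10-03 09:33 XFH

2024-10-03 09:33 XFH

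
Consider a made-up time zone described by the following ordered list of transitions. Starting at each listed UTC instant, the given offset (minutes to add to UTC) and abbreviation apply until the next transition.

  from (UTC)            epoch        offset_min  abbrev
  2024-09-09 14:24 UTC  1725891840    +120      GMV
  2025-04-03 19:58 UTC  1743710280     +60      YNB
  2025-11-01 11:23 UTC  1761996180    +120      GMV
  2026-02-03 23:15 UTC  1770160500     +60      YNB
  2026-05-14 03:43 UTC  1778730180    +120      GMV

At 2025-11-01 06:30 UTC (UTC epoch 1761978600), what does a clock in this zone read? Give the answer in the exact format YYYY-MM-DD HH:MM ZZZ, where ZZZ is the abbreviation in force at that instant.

Query: 2025-11-01 06:30 UTC
Rule 2/5 (YNB, +01:00): 2025-04-03 19:58 UTC ≤ query < 2025-11-01 11:23 UTC
6·60 + 30 + 60 = 450 min
450 = 0·1440 + 450; 450 = 7·60 + 30 → 07:30, same day
→ 2025-11-01 07:30 YNB

2025-11-01 07:30 YNB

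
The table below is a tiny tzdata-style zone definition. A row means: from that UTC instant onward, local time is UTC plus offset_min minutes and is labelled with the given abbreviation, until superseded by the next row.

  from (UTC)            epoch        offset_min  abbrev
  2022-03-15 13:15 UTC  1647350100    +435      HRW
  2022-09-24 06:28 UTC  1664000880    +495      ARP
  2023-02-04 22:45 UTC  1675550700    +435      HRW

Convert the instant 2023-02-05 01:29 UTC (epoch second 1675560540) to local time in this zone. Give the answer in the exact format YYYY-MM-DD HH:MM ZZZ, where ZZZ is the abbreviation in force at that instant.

Query: 2023-02-05 01:29 UTC
Rule 3/3 (HRW, +07:15): 2023-02-04 22:45 UTC ≤ query < +∞
1·60 + 29 + 435 = 524 min
524 = 0·1440 + 524; 524 = 8·60 + 44 → 08:44, same day
→ 2023-02-05 08:44 HRW

2023-02-05 08:44 HRW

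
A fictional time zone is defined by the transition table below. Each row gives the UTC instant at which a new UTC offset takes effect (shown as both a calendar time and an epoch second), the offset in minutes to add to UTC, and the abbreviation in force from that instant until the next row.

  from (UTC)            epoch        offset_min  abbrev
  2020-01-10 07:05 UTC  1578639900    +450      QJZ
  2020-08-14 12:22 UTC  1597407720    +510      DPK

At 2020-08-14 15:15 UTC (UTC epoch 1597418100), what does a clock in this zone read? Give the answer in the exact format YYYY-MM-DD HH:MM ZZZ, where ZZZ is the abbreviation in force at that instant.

2020-08-14 23:45 DPK

Query: 2020-08-14 15:15 UTC
Rule 2/2 (DPK, +08:30): 2020-08-14 12:22 UTC ≤ query < +∞
15·60 + 15 + 510 = 1425 min
1425 = 0·1440 + 1425; 1425 = 23·60 + 45 → 23:45, same day
→ 2020-08-14 23:45 DPK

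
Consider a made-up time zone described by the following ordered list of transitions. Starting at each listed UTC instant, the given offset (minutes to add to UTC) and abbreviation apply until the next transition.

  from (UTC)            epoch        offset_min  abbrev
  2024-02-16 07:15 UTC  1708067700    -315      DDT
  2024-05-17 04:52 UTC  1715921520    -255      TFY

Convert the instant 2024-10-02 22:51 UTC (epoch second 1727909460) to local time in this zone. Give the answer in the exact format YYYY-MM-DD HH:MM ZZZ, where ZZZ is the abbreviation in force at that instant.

2024-10-02 18:36 TFY

Query: 2024-10-02 22:51 UTC
Rule 2/2 (TFY, -04:15): 2024-05-17 04:52 UTC ≤ query < +∞
22·60 + 51 - 255 = 1116 min
1116 = 0·1440 + 1116; 1116 = 18·60 + 36 → 18:36, same day
→ 2024-10-02 18:36 TFY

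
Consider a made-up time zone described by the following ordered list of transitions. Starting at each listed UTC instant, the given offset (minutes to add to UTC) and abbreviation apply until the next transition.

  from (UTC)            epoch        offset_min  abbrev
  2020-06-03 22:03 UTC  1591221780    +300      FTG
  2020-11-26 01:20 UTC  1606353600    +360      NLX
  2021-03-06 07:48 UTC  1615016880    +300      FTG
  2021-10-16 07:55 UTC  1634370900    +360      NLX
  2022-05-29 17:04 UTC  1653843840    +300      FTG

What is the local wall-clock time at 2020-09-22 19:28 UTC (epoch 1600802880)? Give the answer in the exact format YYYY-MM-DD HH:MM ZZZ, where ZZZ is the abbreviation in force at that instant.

Query: 2020-09-22 19:28 UTC
Rule 1/5 (FTG, +05:00): 2020-06-03 22:03 UTC ≤ query < 2020-11-26 01:20 UTC
19·60 + 28 + 300 = 1468 min
1468 = 1·1440 + 28; 28 = 0·60 + 28 → 00:28, 2020-09-22 + 1 day = 2020-09-23
→ 2020-09-23 00:28 FTG

2020-09-23 00:28 FTG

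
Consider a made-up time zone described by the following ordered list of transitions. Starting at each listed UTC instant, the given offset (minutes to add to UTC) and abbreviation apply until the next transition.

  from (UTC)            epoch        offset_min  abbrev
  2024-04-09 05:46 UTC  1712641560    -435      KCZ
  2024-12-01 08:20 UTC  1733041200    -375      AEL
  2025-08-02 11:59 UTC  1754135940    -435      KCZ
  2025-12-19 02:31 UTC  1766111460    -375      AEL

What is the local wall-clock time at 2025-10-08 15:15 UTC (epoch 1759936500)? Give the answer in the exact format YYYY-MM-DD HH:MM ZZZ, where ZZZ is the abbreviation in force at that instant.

Query: 2025-10-08 15:15 UTC
Rule 3/4 (KCZ, -07:15): 2025-08-02 11:59 UTC ≤ query < 2025-12-19 02:31 UTC
15·60 + 15 - 435 = 480 min
480 = 0·1440 + 480; 480 = 8·60 + 0 → 08:00, same day
→ 2025-10-08 08:00 KCZ

2025-10-08 08:00 KCZ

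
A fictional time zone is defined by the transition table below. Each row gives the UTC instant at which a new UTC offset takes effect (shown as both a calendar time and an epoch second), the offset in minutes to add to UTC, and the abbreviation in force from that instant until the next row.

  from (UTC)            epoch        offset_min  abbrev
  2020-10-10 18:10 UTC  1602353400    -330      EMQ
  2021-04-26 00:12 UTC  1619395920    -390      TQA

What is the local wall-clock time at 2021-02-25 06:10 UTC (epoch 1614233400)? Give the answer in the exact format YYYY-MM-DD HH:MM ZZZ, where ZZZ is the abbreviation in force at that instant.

Query: 2021-02-25 06:10 UTC
Rule 1/2 (EMQ, -05:30): 2020-10-10 18:10 UTC ≤ query < 2021-04-26 00:12 UTC
6·60 + 10 - 330 = 40 min
40 = 0·1440 + 40; 40 = 0·60 + 40 → 00:40, same day
→ 2021-02-25 00:40 EMQ

2021-02-25 00:40 EMQ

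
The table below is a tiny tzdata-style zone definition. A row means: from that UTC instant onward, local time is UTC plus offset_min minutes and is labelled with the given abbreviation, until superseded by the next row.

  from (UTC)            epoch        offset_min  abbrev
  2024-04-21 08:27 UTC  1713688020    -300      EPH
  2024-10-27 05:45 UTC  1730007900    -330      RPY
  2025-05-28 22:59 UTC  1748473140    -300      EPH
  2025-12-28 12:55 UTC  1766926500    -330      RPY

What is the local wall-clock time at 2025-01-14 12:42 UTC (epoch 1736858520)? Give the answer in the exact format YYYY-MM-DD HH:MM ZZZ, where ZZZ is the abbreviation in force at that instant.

Query: 2025-01-14 12:42 UTC
Rule 2/4 (RPY, -05:30): 2024-10-27 05:45 UTC ≤ query < 2025-05-28 22:59 UTC
12·60 + 42 - 330 = 432 min
432 = 0·1440 + 432; 432 = 7·60 + 12 → 07:12, same day
→ 2025-01-14 07:12 RPY

2025-01-14 07:12 RPY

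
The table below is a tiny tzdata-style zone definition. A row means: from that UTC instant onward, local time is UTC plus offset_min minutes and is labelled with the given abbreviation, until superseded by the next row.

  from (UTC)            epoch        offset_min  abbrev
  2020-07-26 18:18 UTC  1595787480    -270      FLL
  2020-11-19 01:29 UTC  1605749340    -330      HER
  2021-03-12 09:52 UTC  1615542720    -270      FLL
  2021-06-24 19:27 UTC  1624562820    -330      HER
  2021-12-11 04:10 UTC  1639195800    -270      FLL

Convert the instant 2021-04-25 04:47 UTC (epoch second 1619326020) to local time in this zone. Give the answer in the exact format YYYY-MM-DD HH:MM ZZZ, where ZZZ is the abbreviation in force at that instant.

2021-04-25 00:17 FLL

Query: 2021-04-25 04:47 UTC
Rule 3/5 (FLL, -04:30): 2021-03-12 09:52 UTC ≤ query < 2021-06-24 19:27 UTC
4·60 + 47 - 270 = 17 min
17 = 0·1440 + 17; 17 = 0·60 + 17 → 00:17, same day
→ 2021-04-25 00:17 FLL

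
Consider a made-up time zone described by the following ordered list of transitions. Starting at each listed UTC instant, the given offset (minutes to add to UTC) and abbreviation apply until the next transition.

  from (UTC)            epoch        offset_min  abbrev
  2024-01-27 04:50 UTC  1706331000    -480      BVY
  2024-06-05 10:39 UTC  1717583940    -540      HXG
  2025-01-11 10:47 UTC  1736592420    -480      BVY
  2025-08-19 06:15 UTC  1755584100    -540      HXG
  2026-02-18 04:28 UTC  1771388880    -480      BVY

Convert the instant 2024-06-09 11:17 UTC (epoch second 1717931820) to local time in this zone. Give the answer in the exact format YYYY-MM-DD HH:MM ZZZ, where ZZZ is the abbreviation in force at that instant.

2024-06-09 02:17 HXG

Query: 2024-06-09 11:17 UTC
Rule 2/5 (HXG, -09:00): 2024-06-05 10:39 UTC ≤ query < 2025-01-11 10:47 UTC
11·60 + 17 - 540 = 137 min
137 = 0·1440 + 137; 137 = 2·60 + 17 → 02:17, same day
→ 2024-06-09 02:17 HXG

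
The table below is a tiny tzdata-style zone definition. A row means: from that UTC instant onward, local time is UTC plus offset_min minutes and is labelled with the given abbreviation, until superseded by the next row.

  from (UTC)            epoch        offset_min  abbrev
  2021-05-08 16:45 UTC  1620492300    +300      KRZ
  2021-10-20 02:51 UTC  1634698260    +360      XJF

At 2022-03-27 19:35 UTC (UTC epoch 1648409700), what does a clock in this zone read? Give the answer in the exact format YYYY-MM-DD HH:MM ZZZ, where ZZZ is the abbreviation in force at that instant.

Query: 2022-03-27 19:35 UTC
Rule 2/2 (XJF, +06:00): 2021-10-20 02:51 UTC ≤ query < +∞
19·60 + 35 + 360 = 1535 min
1535 = 1·1440 + 95; 95 = 1·60 + 35 → 01:35, 2022-03-27 + 1 day = 2022-03-28
→ 2022-03-28 01:35 XJF

2022-03-28 01:35 XJF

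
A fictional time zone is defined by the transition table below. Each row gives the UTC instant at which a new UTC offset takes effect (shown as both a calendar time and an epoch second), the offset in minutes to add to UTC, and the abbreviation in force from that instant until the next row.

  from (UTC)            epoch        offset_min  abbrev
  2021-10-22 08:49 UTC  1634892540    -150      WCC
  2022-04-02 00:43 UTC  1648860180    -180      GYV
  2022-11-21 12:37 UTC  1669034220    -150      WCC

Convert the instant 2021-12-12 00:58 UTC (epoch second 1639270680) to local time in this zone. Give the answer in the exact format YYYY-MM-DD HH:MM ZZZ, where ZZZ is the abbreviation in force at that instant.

2021-12-11 22:28 WCC

Query: 2021-12-12 00:58 UTC
Rule 1/3 (WCC, -02:30): 2021-10-22 08:49 UTC ≤ query < 2022-04-02 00:43 UTC
0·60 + 58 - 150 = -92 min
-92 = -1·1440 + 1348; 1348 = 22·60 + 28 → 22:28, 2021-12-12 - 1 day = 2021-12-11
→ 2021-12-11 22:28 WCC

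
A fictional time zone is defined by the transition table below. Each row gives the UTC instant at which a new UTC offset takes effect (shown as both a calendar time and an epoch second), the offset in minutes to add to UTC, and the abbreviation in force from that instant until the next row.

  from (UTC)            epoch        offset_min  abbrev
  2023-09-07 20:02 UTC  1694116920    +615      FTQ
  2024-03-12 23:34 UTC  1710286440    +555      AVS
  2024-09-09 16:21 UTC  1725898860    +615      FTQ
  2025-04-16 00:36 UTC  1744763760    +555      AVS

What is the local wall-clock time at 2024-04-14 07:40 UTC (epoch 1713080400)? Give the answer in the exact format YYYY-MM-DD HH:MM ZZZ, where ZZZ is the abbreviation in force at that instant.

2024-04-14 16:55 AVS

Query: 2024-04-14 07:40 UTC
Rule 2/4 (AVS, +09:15): 2024-03-12 23:34 UTC ≤ query < 2024-09-09 16:21 UTC
7·60 + 40 + 555 = 1015 min
1015 = 0·1440 + 1015; 1015 = 16·60 + 55 → 16:55, same day
→ 2024-04-14 16:55 AVS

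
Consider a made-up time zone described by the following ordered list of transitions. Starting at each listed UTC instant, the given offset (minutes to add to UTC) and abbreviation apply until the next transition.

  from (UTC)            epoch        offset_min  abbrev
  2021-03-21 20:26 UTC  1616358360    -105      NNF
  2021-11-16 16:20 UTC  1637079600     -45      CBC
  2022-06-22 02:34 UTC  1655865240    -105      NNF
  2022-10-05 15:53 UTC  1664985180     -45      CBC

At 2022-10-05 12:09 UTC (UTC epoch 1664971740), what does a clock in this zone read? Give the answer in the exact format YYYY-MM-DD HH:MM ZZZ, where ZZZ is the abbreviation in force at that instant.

Query: 2022-10-05 12:09 UTC
Rule 3/4 (NNF, -01:45): 2022-06-22 02:34 UTC ≤ query < 2022-10-05 15:53 UTC
12·60 + 9 - 105 = 624 min
624 = 0·1440 + 624; 624 = 10·60 + 24 → 10:24, same day
→ 2022-10-05 10:24 NNF

2022-10-05 10:24 NNF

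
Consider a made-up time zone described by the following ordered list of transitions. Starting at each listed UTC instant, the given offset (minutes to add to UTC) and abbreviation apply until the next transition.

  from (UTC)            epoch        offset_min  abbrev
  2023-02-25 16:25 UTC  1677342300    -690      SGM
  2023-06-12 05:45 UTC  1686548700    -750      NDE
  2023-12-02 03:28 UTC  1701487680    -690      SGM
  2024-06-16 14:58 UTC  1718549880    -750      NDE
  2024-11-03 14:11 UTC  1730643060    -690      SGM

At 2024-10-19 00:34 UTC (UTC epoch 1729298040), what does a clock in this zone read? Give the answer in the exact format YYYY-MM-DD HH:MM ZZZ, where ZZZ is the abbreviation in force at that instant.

Query: 2024-10-19 00:34 UTC
Rule 4/5 (NDE, -12:30): 2024-06-16 14:58 UTC ≤ query < 2024-11-03 14:11 UTC
0·60 + 34 - 750 = -716 min
-716 = -1·1440 + 724; 724 = 12·60 + 4 → 12:04, 2024-10-19 - 1 day = 2024-10-18
→ 2024-10-18 12:04 NDE

2024-10-18 12:04 NDE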